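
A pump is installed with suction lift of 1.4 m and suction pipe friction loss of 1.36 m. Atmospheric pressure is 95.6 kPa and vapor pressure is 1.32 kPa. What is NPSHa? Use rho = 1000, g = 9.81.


NPSHa = p_atm/(rho*g) - z_s - hf_s - p_vap/(rho*g).
p_atm/(rho*g) = 95.6*1000 / (1000*9.81) = 9.745 m.
p_vap/(rho*g) = 1.32*1000 / (1000*9.81) = 0.135 m.
NPSHa = 9.745 - 1.4 - 1.36 - 0.135
      = 6.85 m.

6.85


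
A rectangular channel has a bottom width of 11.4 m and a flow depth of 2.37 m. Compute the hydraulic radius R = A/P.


For a rectangular section:
Flow area A = b * y = 11.4 * 2.37 = 27.02 m^2.
Wetted perimeter P = b + 2y = 11.4 + 2*2.37 = 16.14 m.
Hydraulic radius R = A/P = 27.02 / 16.14 = 1.674 m.

1.674


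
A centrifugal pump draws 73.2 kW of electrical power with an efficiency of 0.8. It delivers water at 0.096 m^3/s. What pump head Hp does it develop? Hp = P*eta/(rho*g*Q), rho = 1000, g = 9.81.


Pump head formula: Hp = P * eta / (rho * g * Q).
Numerator: P * eta = 73.2 * 1000 * 0.8 = 58560.0 W.
Denominator: rho * g * Q = 1000 * 9.81 * 0.096 = 941.76.
Hp = 58560.0 / 941.76 = 62.18 m.

62.18


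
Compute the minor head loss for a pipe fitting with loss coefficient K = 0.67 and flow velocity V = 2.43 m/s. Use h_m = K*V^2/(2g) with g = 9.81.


Minor loss formula: h_m = K * V^2/(2g).
V^2 = 2.43^2 = 5.9049.
V^2/(2g) = 5.9049 / 19.62 = 0.301 m.
h_m = 0.67 * 0.301 = 0.2016 m.

0.2016


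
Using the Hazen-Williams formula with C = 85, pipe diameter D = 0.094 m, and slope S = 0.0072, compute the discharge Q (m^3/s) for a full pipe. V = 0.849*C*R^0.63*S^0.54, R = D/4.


For a full circular pipe, R = D/4 = 0.094/4 = 0.0235 m.
V = 0.849 * 85 * 0.0235^0.63 * 0.0072^0.54
  = 0.849 * 85 * 0.09414 * 0.069656
  = 0.4732 m/s.
Pipe area A = pi*D^2/4 = pi*0.094^2/4 = 0.0069 m^2.
Q = A * V = 0.0069 * 0.4732 = 0.0033 m^3/s.

0.0033


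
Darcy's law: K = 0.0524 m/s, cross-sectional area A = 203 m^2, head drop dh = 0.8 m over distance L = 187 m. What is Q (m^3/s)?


Darcy's law: Q = K * A * i, where i = dh/L.
Hydraulic gradient i = 0.8 / 187 = 0.004278.
Q = 0.0524 * 203 * 0.004278
  = 0.0455 m^3/s.

0.0455


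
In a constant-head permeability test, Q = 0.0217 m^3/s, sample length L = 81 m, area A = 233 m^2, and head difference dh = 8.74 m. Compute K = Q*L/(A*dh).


From K = Q*L / (A*dh):
Numerator: Q*L = 0.0217 * 81 = 1.7577.
Denominator: A*dh = 233 * 8.74 = 2036.42.
K = 1.7577 / 2036.42 = 0.000863 m/s.

0.000863


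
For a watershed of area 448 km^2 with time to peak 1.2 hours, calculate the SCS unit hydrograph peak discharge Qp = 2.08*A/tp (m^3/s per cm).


SCS formula: Qp = 2.08 * A / tp.
Qp = 2.08 * 448 / 1.2
   = 931.84 / 1.2
   = 776.53 m^3/s per cm.

776.53


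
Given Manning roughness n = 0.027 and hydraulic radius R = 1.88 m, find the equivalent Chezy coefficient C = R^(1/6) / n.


The Chezy coefficient relates to Manning's n through C = R^(1/6) / n.
R^(1/6) = 1.88^(1/6) = 1.110946.
C = 1.110946 / 0.027 = 41.15 m^(1/2)/s.

41.15


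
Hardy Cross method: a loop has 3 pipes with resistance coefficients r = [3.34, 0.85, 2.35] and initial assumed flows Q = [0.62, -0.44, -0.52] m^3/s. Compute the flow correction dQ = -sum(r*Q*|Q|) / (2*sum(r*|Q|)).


Numerator terms (r*Q*|Q|): 3.34*0.62*|0.62| = 1.2839; 0.85*-0.44*|-0.44| = -0.1646; 2.35*-0.52*|-0.52| = -0.6354.
Sum of numerator = 0.4839.
Denominator terms (r*|Q|): 3.34*|0.62| = 2.0708; 0.85*|-0.44| = 0.374; 2.35*|-0.52| = 1.222.
2 * sum of denominator = 2 * 3.6668 = 7.3336.
dQ = -0.4839 / 7.3336 = -0.066 m^3/s.

-0.066


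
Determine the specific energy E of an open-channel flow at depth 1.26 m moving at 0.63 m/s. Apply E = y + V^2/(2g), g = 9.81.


Specific energy E = y + V^2/(2g).
Velocity head = V^2/(2g) = 0.63^2 / (2*9.81) = 0.3969 / 19.62 = 0.0202 m.
E = 1.26 + 0.0202 = 1.2802 m.

1.2802


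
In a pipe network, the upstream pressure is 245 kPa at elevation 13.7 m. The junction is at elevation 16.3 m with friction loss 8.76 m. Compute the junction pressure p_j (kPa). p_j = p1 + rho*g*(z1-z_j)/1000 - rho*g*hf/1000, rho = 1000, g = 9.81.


Junction pressure: p_j = p1 + rho*g*(z1 - z_j)/1000 - rho*g*hf/1000.
Elevation term = 1000*9.81*(13.7 - 16.3)/1000 = -25.506 kPa.
Friction term = 1000*9.81*8.76/1000 = 85.936 kPa.
p_j = 245 + -25.506 - 85.936 = 133.56 kPa.

133.56


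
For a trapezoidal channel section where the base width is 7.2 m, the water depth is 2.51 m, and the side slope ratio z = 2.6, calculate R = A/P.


For a trapezoidal section with side slope z:
A = (b + z*y)*y = (7.2 + 2.6*2.51)*2.51 = 34.452 m^2.
P = b + 2*y*sqrt(1 + z^2) = 7.2 + 2*2.51*sqrt(1 + 2.6^2) = 21.184 m.
R = A/P = 34.452 / 21.184 = 1.6263 m.

1.6263


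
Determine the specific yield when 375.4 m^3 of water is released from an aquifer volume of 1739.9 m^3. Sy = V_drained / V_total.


Specific yield Sy = Volume drained / Total volume.
Sy = 375.4 / 1739.9
   = 0.2158.

0.2158


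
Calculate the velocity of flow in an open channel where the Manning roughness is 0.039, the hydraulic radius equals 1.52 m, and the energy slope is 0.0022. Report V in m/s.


Manning's equation gives V = (1/n) * R^(2/3) * S^(1/2).
First, compute R^(2/3) = 1.52^(2/3) = 1.322.
Next, S^(1/2) = 0.0022^(1/2) = 0.046904.
Then 1/n = 1/0.039 = 25.64.
V = 25.64 * 1.322 * 0.046904 = 1.5899 m/s.

1.5899


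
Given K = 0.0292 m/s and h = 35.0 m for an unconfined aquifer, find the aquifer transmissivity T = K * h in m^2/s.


Transmissivity is defined as T = K * h.
T = 0.0292 * 35.0
  = 1.022 m^2/s.

1.022


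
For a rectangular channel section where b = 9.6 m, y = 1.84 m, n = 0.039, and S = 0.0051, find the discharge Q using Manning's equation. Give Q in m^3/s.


For a rectangular channel, the cross-sectional area A = b * y = 9.6 * 1.84 = 17.66 m^2.
The wetted perimeter P = b + 2y = 9.6 + 2*1.84 = 13.28 m.
Hydraulic radius R = A/P = 17.66/13.28 = 1.3301 m.
Velocity V = (1/n)*R^(2/3)*S^(1/2) = (1/0.039)*1.3301^(2/3)*0.0051^(1/2) = 2.2147 m/s.
Discharge Q = A * V = 17.66 * 2.2147 = 39.12 m^3/s.

39.12


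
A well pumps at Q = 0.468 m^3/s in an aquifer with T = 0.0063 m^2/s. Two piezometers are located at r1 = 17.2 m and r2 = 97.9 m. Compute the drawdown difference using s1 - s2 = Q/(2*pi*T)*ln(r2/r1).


Thiem equation: s1 - s2 = Q/(2*pi*T) * ln(r2/r1).
ln(r2/r1) = ln(97.9/17.2) = 1.739.
Q/(2*pi*T) = 0.468 / (2*pi*0.0063) = 0.468 / 0.0396 = 11.8229.
s1 - s2 = 11.8229 * 1.739 = 20.5605 m.

20.5605


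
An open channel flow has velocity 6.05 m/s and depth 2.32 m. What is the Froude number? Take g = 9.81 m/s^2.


The Froude number is defined as Fr = V / sqrt(g*y).
g*y = 9.81 * 2.32 = 22.7592.
sqrt(g*y) = sqrt(22.7592) = 4.7707.
Fr = 6.05 / 4.7707 = 1.2682.

1.2682


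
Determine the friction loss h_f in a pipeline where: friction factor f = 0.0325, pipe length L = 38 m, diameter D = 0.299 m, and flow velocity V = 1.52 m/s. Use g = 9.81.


Darcy-Weisbach equation: h_f = f * (L/D) * V^2/(2g).
f * L/D = 0.0325 * 38/0.299 = 4.1304.
V^2/(2g) = 1.52^2 / (2*9.81) = 2.3104 / 19.62 = 0.1178 m.
h_f = 4.1304 * 0.1178 = 0.486 m.

0.486


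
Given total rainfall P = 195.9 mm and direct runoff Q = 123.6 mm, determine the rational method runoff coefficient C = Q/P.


The runoff coefficient C = runoff depth / rainfall depth.
C = 123.6 / 195.9
  = 0.6309.

0.6309


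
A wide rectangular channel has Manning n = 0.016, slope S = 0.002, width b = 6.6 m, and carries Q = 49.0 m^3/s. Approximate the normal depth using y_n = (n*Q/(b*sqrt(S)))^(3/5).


We use the wide-channel approximation y_n = (n*Q/(b*sqrt(S)))^(3/5).
sqrt(S) = sqrt(0.002) = 0.044721.
Numerator: n*Q = 0.016 * 49.0 = 0.784.
Denominator: b*sqrt(S) = 6.6 * 0.044721 = 0.295159.
arg = 2.6562.
y_n = 2.6562^(3/5) = 1.797 m.

1.797


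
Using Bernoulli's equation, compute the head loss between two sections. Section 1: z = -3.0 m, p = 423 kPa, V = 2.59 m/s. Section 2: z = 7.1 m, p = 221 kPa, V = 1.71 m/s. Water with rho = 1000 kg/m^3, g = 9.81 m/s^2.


Total head at each section: H = z + p/(rho*g) + V^2/(2g).
H1 = -3.0 + 423*1000/(1000*9.81) + 2.59^2/(2*9.81)
   = -3.0 + 43.119 + 0.3419
   = 40.461 m.
H2 = 7.1 + 221*1000/(1000*9.81) + 1.71^2/(2*9.81)
   = 7.1 + 22.528 + 0.149
   = 29.777 m.
h_L = H1 - H2 = 40.461 - 29.777 = 10.684 m.

10.684


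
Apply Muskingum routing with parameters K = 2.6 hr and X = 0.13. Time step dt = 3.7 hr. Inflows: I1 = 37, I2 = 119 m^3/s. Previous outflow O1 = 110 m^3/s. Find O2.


Muskingum coefficients:
denom = 2*K*(1-X) + dt = 2*2.6*(1-0.13) + 3.7 = 8.224.
C0 = (dt - 2*K*X)/denom = (3.7 - 2*2.6*0.13)/8.224 = 0.3677.
C1 = (dt + 2*K*X)/denom = (3.7 + 2*2.6*0.13)/8.224 = 0.5321.
C2 = (2*K*(1-X) - dt)/denom = 0.1002.
O2 = C0*I2 + C1*I1 + C2*O1
   = 0.3677*119 + 0.5321*37 + 0.1002*110
   = 74.47 m^3/s.

74.47


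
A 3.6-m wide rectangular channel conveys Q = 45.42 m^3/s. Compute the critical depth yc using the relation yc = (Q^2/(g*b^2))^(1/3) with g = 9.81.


Using yc = (Q^2 / (g * b^2))^(1/3):
Q^2 = 45.42^2 = 2062.98.
g * b^2 = 9.81 * 3.6^2 = 9.81 * 12.96 = 127.14.
Q^2 / (g*b^2) = 2062.98 / 127.14 = 16.2261.
yc = 16.2261^(1/3) = 2.5317 m.

2.5317


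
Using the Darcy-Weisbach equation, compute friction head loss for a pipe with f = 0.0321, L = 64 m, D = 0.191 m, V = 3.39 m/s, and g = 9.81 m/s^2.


Darcy-Weisbach equation: h_f = f * (L/D) * V^2/(2g).
f * L/D = 0.0321 * 64/0.191 = 10.756.
V^2/(2g) = 3.39^2 / (2*9.81) = 11.4921 / 19.62 = 0.5857 m.
h_f = 10.756 * 0.5857 = 6.3 m.

6.3


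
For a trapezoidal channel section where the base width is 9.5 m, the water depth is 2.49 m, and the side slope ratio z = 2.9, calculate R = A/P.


For a trapezoidal section with side slope z:
A = (b + z*y)*y = (9.5 + 2.9*2.49)*2.49 = 41.635 m^2.
P = b + 2*y*sqrt(1 + z^2) = 9.5 + 2*2.49*sqrt(1 + 2.9^2) = 24.777 m.
R = A/P = 41.635 / 24.777 = 1.6804 m.

1.6804


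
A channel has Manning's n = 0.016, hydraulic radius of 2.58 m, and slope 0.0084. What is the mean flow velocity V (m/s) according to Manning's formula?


Manning's equation gives V = (1/n) * R^(2/3) * S^(1/2).
First, compute R^(2/3) = 2.58^(2/3) = 1.8811.
Next, S^(1/2) = 0.0084^(1/2) = 0.091652.
Then 1/n = 1/0.016 = 62.5.
V = 62.5 * 1.8811 * 0.091652 = 10.7754 m/s.

10.7754


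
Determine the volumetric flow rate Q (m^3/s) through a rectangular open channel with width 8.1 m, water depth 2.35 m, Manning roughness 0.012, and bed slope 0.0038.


For a rectangular channel, the cross-sectional area A = b * y = 8.1 * 2.35 = 19.04 m^2.
The wetted perimeter P = b + 2y = 8.1 + 2*2.35 = 12.8 m.
Hydraulic radius R = A/P = 19.04/12.8 = 1.4871 m.
Velocity V = (1/n)*R^(2/3)*S^(1/2) = (1/0.012)*1.4871^(2/3)*0.0038^(1/2) = 6.6928 m/s.
Discharge Q = A * V = 19.04 * 6.6928 = 127.397 m^3/s.

127.397


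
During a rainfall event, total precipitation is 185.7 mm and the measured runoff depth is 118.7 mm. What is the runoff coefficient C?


The runoff coefficient C = runoff depth / rainfall depth.
C = 118.7 / 185.7
  = 0.6392.

0.6392


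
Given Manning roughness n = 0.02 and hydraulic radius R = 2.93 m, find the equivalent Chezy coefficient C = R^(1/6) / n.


The Chezy coefficient relates to Manning's n through C = R^(1/6) / n.
R^(1/6) = 2.93^(1/6) = 1.196221.
C = 1.196221 / 0.02 = 59.81 m^(1/2)/s.

59.81


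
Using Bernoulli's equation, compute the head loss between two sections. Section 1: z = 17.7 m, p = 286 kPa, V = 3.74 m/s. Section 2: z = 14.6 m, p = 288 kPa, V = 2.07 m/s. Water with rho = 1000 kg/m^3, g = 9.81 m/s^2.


Total head at each section: H = z + p/(rho*g) + V^2/(2g).
H1 = 17.7 + 286*1000/(1000*9.81) + 3.74^2/(2*9.81)
   = 17.7 + 29.154 + 0.7129
   = 47.567 m.
H2 = 14.6 + 288*1000/(1000*9.81) + 2.07^2/(2*9.81)
   = 14.6 + 29.358 + 0.2184
   = 44.176 m.
h_L = H1 - H2 = 47.567 - 44.176 = 3.391 m.

3.391


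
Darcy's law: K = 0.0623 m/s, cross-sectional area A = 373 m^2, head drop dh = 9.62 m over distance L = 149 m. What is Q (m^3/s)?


Darcy's law: Q = K * A * i, where i = dh/L.
Hydraulic gradient i = 9.62 / 149 = 0.064564.
Q = 0.0623 * 373 * 0.064564
  = 1.5003 m^3/s.

1.5003


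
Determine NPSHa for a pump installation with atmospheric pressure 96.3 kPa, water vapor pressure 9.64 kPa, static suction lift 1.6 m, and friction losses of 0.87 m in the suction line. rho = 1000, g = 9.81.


NPSHa = p_atm/(rho*g) - z_s - hf_s - p_vap/(rho*g).
p_atm/(rho*g) = 96.3*1000 / (1000*9.81) = 9.817 m.
p_vap/(rho*g) = 9.64*1000 / (1000*9.81) = 0.983 m.
NPSHa = 9.817 - 1.6 - 0.87 - 0.983
      = 6.36 m.

6.36


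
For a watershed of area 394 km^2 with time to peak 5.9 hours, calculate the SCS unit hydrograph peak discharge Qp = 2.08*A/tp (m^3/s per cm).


SCS formula: Qp = 2.08 * A / tp.
Qp = 2.08 * 394 / 5.9
   = 819.52 / 5.9
   = 138.9 m^3/s per cm.

138.9


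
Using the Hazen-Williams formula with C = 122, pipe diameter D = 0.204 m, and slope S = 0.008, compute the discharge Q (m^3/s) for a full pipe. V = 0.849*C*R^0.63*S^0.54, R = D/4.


For a full circular pipe, R = D/4 = 0.204/4 = 0.051 m.
V = 0.849 * 122 * 0.051^0.63 * 0.008^0.54
  = 0.849 * 122 * 0.15338 * 0.073734
  = 1.1714 m/s.
Pipe area A = pi*D^2/4 = pi*0.204^2/4 = 0.0327 m^2.
Q = A * V = 0.0327 * 1.1714 = 0.0383 m^3/s.

0.0383


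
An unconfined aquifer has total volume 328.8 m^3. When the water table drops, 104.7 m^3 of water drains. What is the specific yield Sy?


Specific yield Sy = Volume drained / Total volume.
Sy = 104.7 / 328.8
   = 0.3184.

0.3184


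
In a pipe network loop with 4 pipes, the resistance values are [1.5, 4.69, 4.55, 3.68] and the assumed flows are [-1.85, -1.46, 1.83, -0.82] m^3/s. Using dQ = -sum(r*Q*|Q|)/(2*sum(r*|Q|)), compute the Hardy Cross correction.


Numerator terms (r*Q*|Q|): 1.5*-1.85*|-1.85| = -5.1338; 4.69*-1.46*|-1.46| = -9.9972; 4.55*1.83*|1.83| = 15.2375; 3.68*-0.82*|-0.82| = -2.4744.
Sum of numerator = -2.3679.
Denominator terms (r*|Q|): 1.5*|-1.85| = 2.775; 4.69*|-1.46| = 6.8474; 4.55*|1.83| = 8.3265; 3.68*|-0.82| = 3.0176.
2 * sum of denominator = 2 * 20.9665 = 41.933.
dQ = --2.3679 / 41.933 = 0.0565 m^3/s.

0.0565


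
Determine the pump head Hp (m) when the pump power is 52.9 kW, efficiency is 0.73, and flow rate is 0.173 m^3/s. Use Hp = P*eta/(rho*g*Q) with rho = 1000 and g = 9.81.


Pump head formula: Hp = P * eta / (rho * g * Q).
Numerator: P * eta = 52.9 * 1000 * 0.73 = 38617.0 W.
Denominator: rho * g * Q = 1000 * 9.81 * 0.173 = 1697.13.
Hp = 38617.0 / 1697.13 = 22.75 m.

22.75


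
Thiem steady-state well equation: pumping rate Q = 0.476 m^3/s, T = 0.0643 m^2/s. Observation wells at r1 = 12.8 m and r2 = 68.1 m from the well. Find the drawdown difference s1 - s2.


Thiem equation: s1 - s2 = Q/(2*pi*T) * ln(r2/r1).
ln(r2/r1) = ln(68.1/12.8) = 1.6715.
Q/(2*pi*T) = 0.476 / (2*pi*0.0643) = 0.476 / 0.404 = 1.1782.
s1 - s2 = 1.1782 * 1.6715 = 1.9694 m.

1.9694


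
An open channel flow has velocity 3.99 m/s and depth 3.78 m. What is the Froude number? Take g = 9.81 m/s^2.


The Froude number is defined as Fr = V / sqrt(g*y).
g*y = 9.81 * 3.78 = 37.0818.
sqrt(g*y) = sqrt(37.0818) = 6.0895.
Fr = 3.99 / 6.0895 = 0.6552.

0.6552


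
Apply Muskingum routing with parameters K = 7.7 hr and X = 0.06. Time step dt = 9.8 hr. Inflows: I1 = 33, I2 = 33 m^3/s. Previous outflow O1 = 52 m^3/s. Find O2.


Muskingum coefficients:
denom = 2*K*(1-X) + dt = 2*7.7*(1-0.06) + 9.8 = 24.276.
C0 = (dt - 2*K*X)/denom = (9.8 - 2*7.7*0.06)/24.276 = 0.3656.
C1 = (dt + 2*K*X)/denom = (9.8 + 2*7.7*0.06)/24.276 = 0.4418.
C2 = (2*K*(1-X) - dt)/denom = 0.1926.
O2 = C0*I2 + C1*I1 + C2*O1
   = 0.3656*33 + 0.4418*33 + 0.1926*52
   = 36.66 m^3/s.

36.66


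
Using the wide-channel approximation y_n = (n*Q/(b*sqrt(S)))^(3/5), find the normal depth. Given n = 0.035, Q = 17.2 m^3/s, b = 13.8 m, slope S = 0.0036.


We use the wide-channel approximation y_n = (n*Q/(b*sqrt(S)))^(3/5).
sqrt(S) = sqrt(0.0036) = 0.06.
Numerator: n*Q = 0.035 * 17.2 = 0.602.
Denominator: b*sqrt(S) = 13.8 * 0.06 = 0.828.
arg = 0.7271.
y_n = 0.7271^(3/5) = 0.8259 m.

0.8259


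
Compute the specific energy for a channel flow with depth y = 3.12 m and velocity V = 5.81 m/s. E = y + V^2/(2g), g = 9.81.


Specific energy E = y + V^2/(2g).
Velocity head = V^2/(2g) = 5.81^2 / (2*9.81) = 33.7561 / 19.62 = 1.7205 m.
E = 3.12 + 1.7205 = 4.8405 m.

4.8405


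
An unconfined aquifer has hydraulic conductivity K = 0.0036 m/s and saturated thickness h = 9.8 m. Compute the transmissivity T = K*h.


Transmissivity is defined as T = K * h.
T = 0.0036 * 9.8
  = 0.0353 m^2/s.

0.0353


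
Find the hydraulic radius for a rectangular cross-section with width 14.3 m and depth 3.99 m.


For a rectangular section:
Flow area A = b * y = 14.3 * 3.99 = 57.06 m^2.
Wetted perimeter P = b + 2y = 14.3 + 2*3.99 = 22.28 m.
Hydraulic radius R = A/P = 57.06 / 22.28 = 2.5609 m.

2.5609


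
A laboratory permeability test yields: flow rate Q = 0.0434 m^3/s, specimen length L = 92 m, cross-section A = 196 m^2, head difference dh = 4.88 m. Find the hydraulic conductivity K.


From K = Q*L / (A*dh):
Numerator: Q*L = 0.0434 * 92 = 3.9928.
Denominator: A*dh = 196 * 4.88 = 956.48.
K = 3.9928 / 956.48 = 0.004174 m/s.

0.004174


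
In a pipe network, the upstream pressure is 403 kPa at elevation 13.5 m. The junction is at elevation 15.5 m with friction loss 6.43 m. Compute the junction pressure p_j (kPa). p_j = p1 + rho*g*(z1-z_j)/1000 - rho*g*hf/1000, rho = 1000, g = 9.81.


Junction pressure: p_j = p1 + rho*g*(z1 - z_j)/1000 - rho*g*hf/1000.
Elevation term = 1000*9.81*(13.5 - 15.5)/1000 = -19.62 kPa.
Friction term = 1000*9.81*6.43/1000 = 63.078 kPa.
p_j = 403 + -19.62 - 63.078 = 320.3 kPa.

320.3


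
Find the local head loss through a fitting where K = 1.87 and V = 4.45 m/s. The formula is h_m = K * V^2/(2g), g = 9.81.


Minor loss formula: h_m = K * V^2/(2g).
V^2 = 4.45^2 = 19.8025.
V^2/(2g) = 19.8025 / 19.62 = 1.0093 m.
h_m = 1.87 * 1.0093 = 1.8874 m.

1.8874


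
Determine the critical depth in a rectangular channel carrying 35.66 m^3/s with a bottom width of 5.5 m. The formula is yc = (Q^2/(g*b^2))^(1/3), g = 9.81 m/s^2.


Using yc = (Q^2 / (g * b^2))^(1/3):
Q^2 = 35.66^2 = 1271.64.
g * b^2 = 9.81 * 5.5^2 = 9.81 * 30.25 = 296.75.
Q^2 / (g*b^2) = 1271.64 / 296.75 = 4.2852.
yc = 4.2852^(1/3) = 1.6243 m.

1.6243


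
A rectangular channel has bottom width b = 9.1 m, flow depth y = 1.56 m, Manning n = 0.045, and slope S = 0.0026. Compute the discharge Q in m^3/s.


For a rectangular channel, the cross-sectional area A = b * y = 9.1 * 1.56 = 14.2 m^2.
The wetted perimeter P = b + 2y = 9.1 + 2*1.56 = 12.22 m.
Hydraulic radius R = A/P = 14.2/12.22 = 1.1617 m.
Velocity V = (1/n)*R^(2/3)*S^(1/2) = (1/0.045)*1.1617^(2/3)*0.0026^(1/2) = 1.2522 m/s.
Discharge Q = A * V = 14.2 * 1.2522 = 17.776 m^3/s.

17.776


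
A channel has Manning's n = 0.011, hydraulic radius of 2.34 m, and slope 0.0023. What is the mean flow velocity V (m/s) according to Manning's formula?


Manning's equation gives V = (1/n) * R^(2/3) * S^(1/2).
First, compute R^(2/3) = 2.34^(2/3) = 1.7626.
Next, S^(1/2) = 0.0023^(1/2) = 0.047958.
Then 1/n = 1/0.011 = 90.91.
V = 90.91 * 1.7626 * 0.047958 = 7.6845 m/s.

7.6845


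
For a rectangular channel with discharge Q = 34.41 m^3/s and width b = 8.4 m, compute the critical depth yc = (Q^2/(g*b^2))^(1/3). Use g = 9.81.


Using yc = (Q^2 / (g * b^2))^(1/3):
Q^2 = 34.41^2 = 1184.05.
g * b^2 = 9.81 * 8.4^2 = 9.81 * 70.56 = 692.19.
Q^2 / (g*b^2) = 1184.05 / 692.19 = 1.7106.
yc = 1.7106^(1/3) = 1.196 m.

1.196


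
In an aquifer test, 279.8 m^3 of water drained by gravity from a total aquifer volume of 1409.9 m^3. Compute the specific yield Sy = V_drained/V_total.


Specific yield Sy = Volume drained / Total volume.
Sy = 279.8 / 1409.9
   = 0.1985.

0.1985


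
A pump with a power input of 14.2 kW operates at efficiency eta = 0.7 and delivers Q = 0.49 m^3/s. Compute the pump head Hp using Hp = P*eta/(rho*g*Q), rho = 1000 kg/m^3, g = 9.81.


Pump head formula: Hp = P * eta / (rho * g * Q).
Numerator: P * eta = 14.2 * 1000 * 0.7 = 9940.0 W.
Denominator: rho * g * Q = 1000 * 9.81 * 0.49 = 4806.9.
Hp = 9940.0 / 4806.9 = 2.07 m.

2.07


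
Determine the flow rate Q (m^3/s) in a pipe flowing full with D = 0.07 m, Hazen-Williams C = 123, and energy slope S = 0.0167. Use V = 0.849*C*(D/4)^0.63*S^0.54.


For a full circular pipe, R = D/4 = 0.07/4 = 0.0175 m.
V = 0.849 * 123 * 0.0175^0.63 * 0.0167^0.54
  = 0.849 * 123 * 0.078183 * 0.109715
  = 0.8958 m/s.
Pipe area A = pi*D^2/4 = pi*0.07^2/4 = 0.0038 m^2.
Q = A * V = 0.0038 * 0.8958 = 0.0034 m^3/s.

0.0034


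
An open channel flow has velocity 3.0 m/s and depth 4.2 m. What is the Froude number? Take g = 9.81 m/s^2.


The Froude number is defined as Fr = V / sqrt(g*y).
g*y = 9.81 * 4.2 = 41.202.
sqrt(g*y) = sqrt(41.202) = 6.4189.
Fr = 3.0 / 6.4189 = 0.4674.

0.4674


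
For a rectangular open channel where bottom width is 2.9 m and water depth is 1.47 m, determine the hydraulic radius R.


For a rectangular section:
Flow area A = b * y = 2.9 * 1.47 = 4.26 m^2.
Wetted perimeter P = b + 2y = 2.9 + 2*1.47 = 5.84 m.
Hydraulic radius R = A/P = 4.26 / 5.84 = 0.73 m.

0.73


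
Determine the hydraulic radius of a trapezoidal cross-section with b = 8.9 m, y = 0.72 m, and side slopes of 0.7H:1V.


For a trapezoidal section with side slope z:
A = (b + z*y)*y = (8.9 + 0.7*0.72)*0.72 = 6.771 m^2.
P = b + 2*y*sqrt(1 + z^2) = 8.9 + 2*0.72*sqrt(1 + 0.7^2) = 10.658 m.
R = A/P = 6.771 / 10.658 = 0.6353 m.

0.6353


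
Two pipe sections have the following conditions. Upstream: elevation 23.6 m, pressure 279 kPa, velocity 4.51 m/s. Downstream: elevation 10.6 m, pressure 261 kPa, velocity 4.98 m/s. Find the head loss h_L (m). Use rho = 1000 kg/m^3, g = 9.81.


Total head at each section: H = z + p/(rho*g) + V^2/(2g).
H1 = 23.6 + 279*1000/(1000*9.81) + 4.51^2/(2*9.81)
   = 23.6 + 28.44 + 1.0367
   = 53.077 m.
H2 = 10.6 + 261*1000/(1000*9.81) + 4.98^2/(2*9.81)
   = 10.6 + 26.606 + 1.264
   = 38.47 m.
h_L = H1 - H2 = 53.077 - 38.47 = 14.608 m.

14.608


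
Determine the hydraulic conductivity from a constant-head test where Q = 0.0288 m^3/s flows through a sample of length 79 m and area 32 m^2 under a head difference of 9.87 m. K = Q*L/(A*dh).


From K = Q*L / (A*dh):
Numerator: Q*L = 0.0288 * 79 = 2.2752.
Denominator: A*dh = 32 * 9.87 = 315.84.
K = 2.2752 / 315.84 = 0.007204 m/s.

0.007204


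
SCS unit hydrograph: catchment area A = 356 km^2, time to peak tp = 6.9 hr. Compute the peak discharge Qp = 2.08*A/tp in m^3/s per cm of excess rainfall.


SCS formula: Qp = 2.08 * A / tp.
Qp = 2.08 * 356 / 6.9
   = 740.48 / 6.9
   = 107.32 m^3/s per cm.

107.32


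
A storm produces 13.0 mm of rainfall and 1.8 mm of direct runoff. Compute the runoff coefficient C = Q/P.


The runoff coefficient C = runoff depth / rainfall depth.
C = 1.8 / 13.0
  = 0.1385.

0.1385


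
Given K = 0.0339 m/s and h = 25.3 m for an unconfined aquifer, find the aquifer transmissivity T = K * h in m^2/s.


Transmissivity is defined as T = K * h.
T = 0.0339 * 25.3
  = 0.8577 m^2/s.

0.8577


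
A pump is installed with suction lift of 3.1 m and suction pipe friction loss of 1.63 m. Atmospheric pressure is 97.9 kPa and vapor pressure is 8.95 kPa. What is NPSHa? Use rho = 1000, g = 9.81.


NPSHa = p_atm/(rho*g) - z_s - hf_s - p_vap/(rho*g).
p_atm/(rho*g) = 97.9*1000 / (1000*9.81) = 9.98 m.
p_vap/(rho*g) = 8.95*1000 / (1000*9.81) = 0.912 m.
NPSHa = 9.98 - 3.1 - 1.63 - 0.912
      = 4.34 m.

4.34


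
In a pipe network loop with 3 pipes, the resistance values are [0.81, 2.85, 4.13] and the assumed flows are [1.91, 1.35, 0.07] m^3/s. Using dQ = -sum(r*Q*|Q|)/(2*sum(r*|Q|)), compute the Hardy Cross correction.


Numerator terms (r*Q*|Q|): 0.81*1.91*|1.91| = 2.955; 2.85*1.35*|1.35| = 5.1941; 4.13*0.07*|0.07| = 0.0202.
Sum of numerator = 8.1693.
Denominator terms (r*|Q|): 0.81*|1.91| = 1.5471; 2.85*|1.35| = 3.8475; 4.13*|0.07| = 0.2891.
2 * sum of denominator = 2 * 5.6837 = 11.3674.
dQ = -8.1693 / 11.3674 = -0.7187 m^3/s.

-0.7187


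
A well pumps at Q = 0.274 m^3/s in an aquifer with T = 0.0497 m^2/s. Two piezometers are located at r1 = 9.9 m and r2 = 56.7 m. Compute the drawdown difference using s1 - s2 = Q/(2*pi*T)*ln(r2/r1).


Thiem equation: s1 - s2 = Q/(2*pi*T) * ln(r2/r1).
ln(r2/r1) = ln(56.7/9.9) = 1.7452.
Q/(2*pi*T) = 0.274 / (2*pi*0.0497) = 0.274 / 0.3123 = 0.8774.
s1 - s2 = 0.8774 * 1.7452 = 1.5313 m.

1.5313


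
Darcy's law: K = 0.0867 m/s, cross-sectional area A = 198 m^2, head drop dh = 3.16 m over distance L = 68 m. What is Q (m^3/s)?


Darcy's law: Q = K * A * i, where i = dh/L.
Hydraulic gradient i = 3.16 / 68 = 0.046471.
Q = 0.0867 * 198 * 0.046471
  = 0.7977 m^3/s.

0.7977


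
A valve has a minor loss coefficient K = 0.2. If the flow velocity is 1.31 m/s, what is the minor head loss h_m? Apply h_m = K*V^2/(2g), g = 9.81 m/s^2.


Minor loss formula: h_m = K * V^2/(2g).
V^2 = 1.31^2 = 1.7161.
V^2/(2g) = 1.7161 / 19.62 = 0.0875 m.
h_m = 0.2 * 0.0875 = 0.0175 m.

0.0175


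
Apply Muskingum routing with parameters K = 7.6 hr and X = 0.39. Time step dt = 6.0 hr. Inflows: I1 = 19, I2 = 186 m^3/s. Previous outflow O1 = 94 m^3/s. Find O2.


Muskingum coefficients:
denom = 2*K*(1-X) + dt = 2*7.6*(1-0.39) + 6.0 = 15.272.
C0 = (dt - 2*K*X)/denom = (6.0 - 2*7.6*0.39)/15.272 = 0.0047.
C1 = (dt + 2*K*X)/denom = (6.0 + 2*7.6*0.39)/15.272 = 0.781.
C2 = (2*K*(1-X) - dt)/denom = 0.2142.
O2 = C0*I2 + C1*I1 + C2*O1
   = 0.0047*186 + 0.781*19 + 0.2142*94
   = 35.86 m^3/s.

35.86


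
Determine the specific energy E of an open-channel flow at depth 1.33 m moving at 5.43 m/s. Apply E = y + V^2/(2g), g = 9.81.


Specific energy E = y + V^2/(2g).
Velocity head = V^2/(2g) = 5.43^2 / (2*9.81) = 29.4849 / 19.62 = 1.5028 m.
E = 1.33 + 1.5028 = 2.8328 m.

2.8328


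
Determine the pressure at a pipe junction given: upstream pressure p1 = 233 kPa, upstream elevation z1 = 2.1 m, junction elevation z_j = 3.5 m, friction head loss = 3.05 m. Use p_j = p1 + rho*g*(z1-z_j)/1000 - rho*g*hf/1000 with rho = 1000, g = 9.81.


Junction pressure: p_j = p1 + rho*g*(z1 - z_j)/1000 - rho*g*hf/1000.
Elevation term = 1000*9.81*(2.1 - 3.5)/1000 = -13.734 kPa.
Friction term = 1000*9.81*3.05/1000 = 29.921 kPa.
p_j = 233 + -13.734 - 29.921 = 189.35 kPa.

189.35


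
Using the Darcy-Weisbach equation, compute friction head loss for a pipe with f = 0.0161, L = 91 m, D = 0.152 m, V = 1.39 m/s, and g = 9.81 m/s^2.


Darcy-Weisbach equation: h_f = f * (L/D) * V^2/(2g).
f * L/D = 0.0161 * 91/0.152 = 9.6388.
V^2/(2g) = 1.39^2 / (2*9.81) = 1.9321 / 19.62 = 0.0985 m.
h_f = 9.6388 * 0.0985 = 0.949 m.

0.949


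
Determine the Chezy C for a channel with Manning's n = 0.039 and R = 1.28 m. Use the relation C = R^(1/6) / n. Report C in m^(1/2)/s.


The Chezy coefficient relates to Manning's n through C = R^(1/6) / n.
R^(1/6) = 1.28^(1/6) = 1.042001.
C = 1.042001 / 0.039 = 26.72 m^(1/2)/s.

26.72


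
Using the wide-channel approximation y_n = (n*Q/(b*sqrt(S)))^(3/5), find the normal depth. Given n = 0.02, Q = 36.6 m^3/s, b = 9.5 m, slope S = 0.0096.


We use the wide-channel approximation y_n = (n*Q/(b*sqrt(S)))^(3/5).
sqrt(S) = sqrt(0.0096) = 0.09798.
Numerator: n*Q = 0.02 * 36.6 = 0.732.
Denominator: b*sqrt(S) = 9.5 * 0.09798 = 0.93081.
arg = 0.7864.
y_n = 0.7864^(3/5) = 0.8657 m.

0.8657


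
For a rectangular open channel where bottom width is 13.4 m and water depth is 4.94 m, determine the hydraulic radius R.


For a rectangular section:
Flow area A = b * y = 13.4 * 4.94 = 66.2 m^2.
Wetted perimeter P = b + 2y = 13.4 + 2*4.94 = 23.28 m.
Hydraulic radius R = A/P = 66.2 / 23.28 = 2.8435 m.

2.8435


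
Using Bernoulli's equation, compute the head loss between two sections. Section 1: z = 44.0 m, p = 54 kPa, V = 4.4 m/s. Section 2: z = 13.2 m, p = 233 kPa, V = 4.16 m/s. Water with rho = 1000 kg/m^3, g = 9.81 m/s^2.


Total head at each section: H = z + p/(rho*g) + V^2/(2g).
H1 = 44.0 + 54*1000/(1000*9.81) + 4.4^2/(2*9.81)
   = 44.0 + 5.505 + 0.9867
   = 50.491 m.
H2 = 13.2 + 233*1000/(1000*9.81) + 4.16^2/(2*9.81)
   = 13.2 + 23.751 + 0.882
   = 37.833 m.
h_L = H1 - H2 = 50.491 - 37.833 = 12.658 m.

12.658


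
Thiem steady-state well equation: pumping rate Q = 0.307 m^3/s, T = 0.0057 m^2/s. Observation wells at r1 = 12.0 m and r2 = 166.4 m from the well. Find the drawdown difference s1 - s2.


Thiem equation: s1 - s2 = Q/(2*pi*T) * ln(r2/r1).
ln(r2/r1) = ln(166.4/12.0) = 2.6295.
Q/(2*pi*T) = 0.307 / (2*pi*0.0057) = 0.307 / 0.0358 = 8.572.
s1 - s2 = 8.572 * 2.6295 = 22.54 m.

22.54


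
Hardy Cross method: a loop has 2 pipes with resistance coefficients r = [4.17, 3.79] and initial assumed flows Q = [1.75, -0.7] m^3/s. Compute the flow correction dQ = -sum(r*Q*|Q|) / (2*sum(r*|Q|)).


Numerator terms (r*Q*|Q|): 4.17*1.75*|1.75| = 12.7706; 3.79*-0.7*|-0.7| = -1.8571.
Sum of numerator = 10.9135.
Denominator terms (r*|Q|): 4.17*|1.75| = 7.2975; 3.79*|-0.7| = 2.653.
2 * sum of denominator = 2 * 9.9505 = 19.901.
dQ = -10.9135 / 19.901 = -0.5484 m^3/s.

-0.5484


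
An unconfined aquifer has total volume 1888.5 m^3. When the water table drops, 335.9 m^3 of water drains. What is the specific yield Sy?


Specific yield Sy = Volume drained / Total volume.
Sy = 335.9 / 1888.5
   = 0.1779.

0.1779


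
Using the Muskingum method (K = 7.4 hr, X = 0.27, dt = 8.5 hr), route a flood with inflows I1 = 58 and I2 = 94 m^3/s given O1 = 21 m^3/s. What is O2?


Muskingum coefficients:
denom = 2*K*(1-X) + dt = 2*7.4*(1-0.27) + 8.5 = 19.304.
C0 = (dt - 2*K*X)/denom = (8.5 - 2*7.4*0.27)/19.304 = 0.2333.
C1 = (dt + 2*K*X)/denom = (8.5 + 2*7.4*0.27)/19.304 = 0.6473.
C2 = (2*K*(1-X) - dt)/denom = 0.1194.
O2 = C0*I2 + C1*I1 + C2*O1
   = 0.2333*94 + 0.6473*58 + 0.1194*21
   = 61.98 m^3/s.

61.98


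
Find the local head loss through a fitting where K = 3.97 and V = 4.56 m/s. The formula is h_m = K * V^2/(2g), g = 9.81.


Minor loss formula: h_m = K * V^2/(2g).
V^2 = 4.56^2 = 20.7936.
V^2/(2g) = 20.7936 / 19.62 = 1.0598 m.
h_m = 3.97 * 1.0598 = 4.2075 m.

4.2075


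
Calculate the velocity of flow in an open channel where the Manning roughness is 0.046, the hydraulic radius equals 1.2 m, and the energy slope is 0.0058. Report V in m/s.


Manning's equation gives V = (1/n) * R^(2/3) * S^(1/2).
First, compute R^(2/3) = 1.2^(2/3) = 1.1292.
Next, S^(1/2) = 0.0058^(1/2) = 0.076158.
Then 1/n = 1/0.046 = 21.74.
V = 21.74 * 1.1292 * 0.076158 = 1.8696 m/s.

1.8696


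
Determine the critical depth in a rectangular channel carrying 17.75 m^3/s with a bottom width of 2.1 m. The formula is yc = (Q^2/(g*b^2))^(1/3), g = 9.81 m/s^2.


Using yc = (Q^2 / (g * b^2))^(1/3):
Q^2 = 17.75^2 = 315.06.
g * b^2 = 9.81 * 2.1^2 = 9.81 * 4.41 = 43.26.
Q^2 / (g*b^2) = 315.06 / 43.26 = 7.2829.
yc = 7.2829^(1/3) = 1.9383 m.

1.9383


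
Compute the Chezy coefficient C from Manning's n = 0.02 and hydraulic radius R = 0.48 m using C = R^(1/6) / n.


The Chezy coefficient relates to Manning's n through C = R^(1/6) / n.
R^(1/6) = 0.48^(1/6) = 0.884858.
C = 0.884858 / 0.02 = 44.24 m^(1/2)/s.

44.24


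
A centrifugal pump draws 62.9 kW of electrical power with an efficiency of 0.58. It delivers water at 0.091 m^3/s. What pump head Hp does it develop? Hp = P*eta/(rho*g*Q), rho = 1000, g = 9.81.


Pump head formula: Hp = P * eta / (rho * g * Q).
Numerator: P * eta = 62.9 * 1000 * 0.58 = 36482.0 W.
Denominator: rho * g * Q = 1000 * 9.81 * 0.091 = 892.71.
Hp = 36482.0 / 892.71 = 40.87 m.

40.87


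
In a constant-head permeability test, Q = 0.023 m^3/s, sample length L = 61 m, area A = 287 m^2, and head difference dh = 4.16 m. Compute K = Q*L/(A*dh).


From K = Q*L / (A*dh):
Numerator: Q*L = 0.023 * 61 = 1.403.
Denominator: A*dh = 287 * 4.16 = 1193.92.
K = 1.403 / 1193.92 = 0.001175 m/s.

0.001175


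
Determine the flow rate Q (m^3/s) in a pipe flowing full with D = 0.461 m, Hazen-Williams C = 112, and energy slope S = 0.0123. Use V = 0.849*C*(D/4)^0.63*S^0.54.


For a full circular pipe, R = D/4 = 0.461/4 = 0.1153 m.
V = 0.849 * 112 * 0.1153^0.63 * 0.0123^0.54
  = 0.849 * 112 * 0.25635 * 0.093014
  = 2.2673 m/s.
Pipe area A = pi*D^2/4 = pi*0.461^2/4 = 0.1669 m^2.
Q = A * V = 0.1669 * 2.2673 = 0.3784 m^3/s.

0.3784


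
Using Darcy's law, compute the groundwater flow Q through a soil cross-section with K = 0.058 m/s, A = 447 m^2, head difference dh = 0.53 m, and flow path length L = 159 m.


Darcy's law: Q = K * A * i, where i = dh/L.
Hydraulic gradient i = 0.53 / 159 = 0.003333.
Q = 0.058 * 447 * 0.003333
  = 0.0864 m^3/s.

0.0864


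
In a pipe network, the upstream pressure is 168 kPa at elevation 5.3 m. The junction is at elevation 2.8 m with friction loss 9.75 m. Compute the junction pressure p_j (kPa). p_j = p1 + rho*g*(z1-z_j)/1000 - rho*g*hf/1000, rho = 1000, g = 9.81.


Junction pressure: p_j = p1 + rho*g*(z1 - z_j)/1000 - rho*g*hf/1000.
Elevation term = 1000*9.81*(5.3 - 2.8)/1000 = 24.525 kPa.
Friction term = 1000*9.81*9.75/1000 = 95.647 kPa.
p_j = 168 + 24.525 - 95.647 = 96.88 kPa.

96.88


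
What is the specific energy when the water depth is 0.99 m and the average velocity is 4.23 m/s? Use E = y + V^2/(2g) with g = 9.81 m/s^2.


Specific energy E = y + V^2/(2g).
Velocity head = V^2/(2g) = 4.23^2 / (2*9.81) = 17.8929 / 19.62 = 0.912 m.
E = 0.99 + 0.912 = 1.902 m.

1.902


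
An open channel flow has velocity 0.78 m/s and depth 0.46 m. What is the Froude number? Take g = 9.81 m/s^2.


The Froude number is defined as Fr = V / sqrt(g*y).
g*y = 9.81 * 0.46 = 4.5126.
sqrt(g*y) = sqrt(4.5126) = 2.1243.
Fr = 0.78 / 2.1243 = 0.3672.

0.3672


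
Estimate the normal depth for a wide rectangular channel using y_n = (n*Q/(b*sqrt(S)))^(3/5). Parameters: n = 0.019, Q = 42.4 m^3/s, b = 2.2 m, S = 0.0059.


We use the wide-channel approximation y_n = (n*Q/(b*sqrt(S)))^(3/5).
sqrt(S) = sqrt(0.0059) = 0.076811.
Numerator: n*Q = 0.019 * 42.4 = 0.8056.
Denominator: b*sqrt(S) = 2.2 * 0.076811 = 0.168984.
arg = 4.7673.
y_n = 4.7673^(3/5) = 2.5525 m.

2.5525


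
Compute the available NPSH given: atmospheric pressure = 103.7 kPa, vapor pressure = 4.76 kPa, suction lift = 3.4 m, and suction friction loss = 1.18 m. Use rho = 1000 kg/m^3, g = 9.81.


NPSHa = p_atm/(rho*g) - z_s - hf_s - p_vap/(rho*g).
p_atm/(rho*g) = 103.7*1000 / (1000*9.81) = 10.571 m.
p_vap/(rho*g) = 4.76*1000 / (1000*9.81) = 0.485 m.
NPSHa = 10.571 - 3.4 - 1.18 - 0.485
      = 5.51 m.

5.51


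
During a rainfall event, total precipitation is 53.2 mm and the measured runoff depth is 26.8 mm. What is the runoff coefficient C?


The runoff coefficient C = runoff depth / rainfall depth.
C = 26.8 / 53.2
  = 0.5038.

0.5038


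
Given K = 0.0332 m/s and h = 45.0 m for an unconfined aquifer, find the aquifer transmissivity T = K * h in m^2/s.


Transmissivity is defined as T = K * h.
T = 0.0332 * 45.0
  = 1.494 m^2/s.

1.494


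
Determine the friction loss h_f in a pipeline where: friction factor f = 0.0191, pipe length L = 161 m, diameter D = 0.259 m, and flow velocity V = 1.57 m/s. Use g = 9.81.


Darcy-Weisbach equation: h_f = f * (L/D) * V^2/(2g).
f * L/D = 0.0191 * 161/0.259 = 11.873.
V^2/(2g) = 1.57^2 / (2*9.81) = 2.4649 / 19.62 = 0.1256 m.
h_f = 11.873 * 0.1256 = 1.492 m.

1.492


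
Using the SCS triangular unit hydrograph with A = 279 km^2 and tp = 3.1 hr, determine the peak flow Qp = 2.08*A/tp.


SCS formula: Qp = 2.08 * A / tp.
Qp = 2.08 * 279 / 3.1
   = 580.32 / 3.1
   = 187.2 m^3/s per cm.

187.2


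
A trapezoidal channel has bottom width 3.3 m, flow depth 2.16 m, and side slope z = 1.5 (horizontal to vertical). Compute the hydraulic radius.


For a trapezoidal section with side slope z:
A = (b + z*y)*y = (3.3 + 1.5*2.16)*2.16 = 14.126 m^2.
P = b + 2*y*sqrt(1 + z^2) = 3.3 + 2*2.16*sqrt(1 + 1.5^2) = 11.088 m.
R = A/P = 14.126 / 11.088 = 1.274 m.

1.274


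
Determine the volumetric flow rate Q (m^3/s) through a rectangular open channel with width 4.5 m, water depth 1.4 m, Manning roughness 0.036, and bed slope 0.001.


For a rectangular channel, the cross-sectional area A = b * y = 4.5 * 1.4 = 6.3 m^2.
The wetted perimeter P = b + 2y = 4.5 + 2*1.4 = 7.3 m.
Hydraulic radius R = A/P = 6.3/7.3 = 0.863 m.
Velocity V = (1/n)*R^(2/3)*S^(1/2) = (1/0.036)*0.863^(2/3)*0.001^(1/2) = 0.7962 m/s.
Discharge Q = A * V = 6.3 * 0.7962 = 5.016 m^3/s.

5.016


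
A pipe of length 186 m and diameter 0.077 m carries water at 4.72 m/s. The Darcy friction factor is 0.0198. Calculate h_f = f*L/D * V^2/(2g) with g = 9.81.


Darcy-Weisbach equation: h_f = f * (L/D) * V^2/(2g).
f * L/D = 0.0198 * 186/0.077 = 47.8286.
V^2/(2g) = 4.72^2 / (2*9.81) = 22.2784 / 19.62 = 1.1355 m.
h_f = 47.8286 * 1.1355 = 54.309 m.

54.309


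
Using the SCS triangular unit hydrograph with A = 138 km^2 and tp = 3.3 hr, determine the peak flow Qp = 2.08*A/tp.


SCS formula: Qp = 2.08 * A / tp.
Qp = 2.08 * 138 / 3.3
   = 287.04 / 3.3
   = 86.98 m^3/s per cm.

86.98


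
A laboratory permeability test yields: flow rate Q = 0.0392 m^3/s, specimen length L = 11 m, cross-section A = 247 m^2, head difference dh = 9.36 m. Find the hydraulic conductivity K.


From K = Q*L / (A*dh):
Numerator: Q*L = 0.0392 * 11 = 0.4312.
Denominator: A*dh = 247 * 9.36 = 2311.92.
K = 0.4312 / 2311.92 = 0.000187 m/s.

0.000187


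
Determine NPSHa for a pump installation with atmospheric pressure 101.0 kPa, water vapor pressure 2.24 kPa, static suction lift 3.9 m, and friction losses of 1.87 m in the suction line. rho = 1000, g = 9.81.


NPSHa = p_atm/(rho*g) - z_s - hf_s - p_vap/(rho*g).
p_atm/(rho*g) = 101.0*1000 / (1000*9.81) = 10.296 m.
p_vap/(rho*g) = 2.24*1000 / (1000*9.81) = 0.228 m.
NPSHa = 10.296 - 3.9 - 1.87 - 0.228
      = 4.3 m.

4.3


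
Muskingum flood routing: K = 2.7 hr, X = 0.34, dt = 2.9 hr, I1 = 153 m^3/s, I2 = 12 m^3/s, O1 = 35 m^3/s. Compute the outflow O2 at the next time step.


Muskingum coefficients:
denom = 2*K*(1-X) + dt = 2*2.7*(1-0.34) + 2.9 = 6.464.
C0 = (dt - 2*K*X)/denom = (2.9 - 2*2.7*0.34)/6.464 = 0.1646.
C1 = (dt + 2*K*X)/denom = (2.9 + 2*2.7*0.34)/6.464 = 0.7327.
C2 = (2*K*(1-X) - dt)/denom = 0.1027.
O2 = C0*I2 + C1*I1 + C2*O1
   = 0.1646*12 + 0.7327*153 + 0.1027*35
   = 117.67 m^3/s.

117.67


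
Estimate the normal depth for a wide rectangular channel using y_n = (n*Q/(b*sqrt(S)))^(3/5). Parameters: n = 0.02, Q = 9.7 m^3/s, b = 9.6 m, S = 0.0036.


We use the wide-channel approximation y_n = (n*Q/(b*sqrt(S)))^(3/5).
sqrt(S) = sqrt(0.0036) = 0.06.
Numerator: n*Q = 0.02 * 9.7 = 0.194.
Denominator: b*sqrt(S) = 9.6 * 0.06 = 0.576.
arg = 0.3368.
y_n = 0.3368^(3/5) = 0.5205 m.

0.5205


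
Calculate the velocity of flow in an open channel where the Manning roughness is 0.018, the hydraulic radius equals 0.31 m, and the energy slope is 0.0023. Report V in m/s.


Manning's equation gives V = (1/n) * R^(2/3) * S^(1/2).
First, compute R^(2/3) = 0.31^(2/3) = 0.458.
Next, S^(1/2) = 0.0023^(1/2) = 0.047958.
Then 1/n = 1/0.018 = 55.56.
V = 55.56 * 0.458 * 0.047958 = 1.2204 m/s.

1.2204


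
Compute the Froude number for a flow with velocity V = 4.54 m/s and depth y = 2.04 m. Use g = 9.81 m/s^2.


The Froude number is defined as Fr = V / sqrt(g*y).
g*y = 9.81 * 2.04 = 20.0124.
sqrt(g*y) = sqrt(20.0124) = 4.4735.
Fr = 4.54 / 4.4735 = 1.0149.

1.0149


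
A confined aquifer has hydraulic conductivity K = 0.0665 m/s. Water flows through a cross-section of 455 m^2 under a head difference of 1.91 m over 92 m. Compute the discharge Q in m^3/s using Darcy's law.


Darcy's law: Q = K * A * i, where i = dh/L.
Hydraulic gradient i = 1.91 / 92 = 0.020761.
Q = 0.0665 * 455 * 0.020761
  = 0.6282 m^3/s.

0.6282


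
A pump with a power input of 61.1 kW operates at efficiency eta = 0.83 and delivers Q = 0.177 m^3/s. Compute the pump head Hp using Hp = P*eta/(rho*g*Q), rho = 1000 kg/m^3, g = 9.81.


Pump head formula: Hp = P * eta / (rho * g * Q).
Numerator: P * eta = 61.1 * 1000 * 0.83 = 50713.0 W.
Denominator: rho * g * Q = 1000 * 9.81 * 0.177 = 1736.37.
Hp = 50713.0 / 1736.37 = 29.21 m.

29.21
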